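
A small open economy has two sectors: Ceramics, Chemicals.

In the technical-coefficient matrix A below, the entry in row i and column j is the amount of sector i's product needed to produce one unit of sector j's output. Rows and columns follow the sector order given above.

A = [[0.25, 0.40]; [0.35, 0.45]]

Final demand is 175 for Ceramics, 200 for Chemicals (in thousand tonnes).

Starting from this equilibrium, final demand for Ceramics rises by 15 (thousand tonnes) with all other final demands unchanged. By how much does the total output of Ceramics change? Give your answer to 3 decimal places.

Δx_1 = 30.275

I − A =
  [   0.75    -0.40]
  [  -0.35     0.55]
det(I−A) = (0.75)(0.55) − (-0.40)(-0.35) = 0.2725
adj(I−A) = [[0.55, 0.40], [0.35, 0.75]]
(I − A)⁻¹ = adj(I−A) / det(I−A) ≈
  [   2.0183     1.4679]
  [   1.2844     2.7523]
Δx = (I − A)⁻¹ Δd with Δd having +15 in the Ceramics component and 0 elsewhere.
So Δx_1 = L_11 · (+15), where L_11 = adj(I−A)_11 / det(I−A) = 0.55 / 0.2725.
Δx_1 = 0.55 × (+15) / 0.2725 = 8.25 / 0.2725 ≈ 30.275.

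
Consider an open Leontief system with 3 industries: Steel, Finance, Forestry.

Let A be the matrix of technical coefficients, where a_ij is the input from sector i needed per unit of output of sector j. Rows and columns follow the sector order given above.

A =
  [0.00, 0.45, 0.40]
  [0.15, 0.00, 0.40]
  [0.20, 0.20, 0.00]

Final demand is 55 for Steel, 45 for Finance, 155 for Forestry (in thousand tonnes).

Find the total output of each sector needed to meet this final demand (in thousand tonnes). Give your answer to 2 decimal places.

I − A =
  [   1.00    -0.45    -0.40]
  [  -0.15     1.00    -0.40]
  [  -0.20    -0.20     1.00]
Cofactors of I−A, C_ij = (−1)^(i+j)·(minor ij) (rows/columns in the sector order above):
  C_11 = (1.00)(1.00) − (-0.40)(-0.20) = 0.9200
  C_12 = −[(-0.15)(1.00) − (-0.40)(-0.20)] = 0.2300
  C_13 = (-0.15)(-0.20) − (1.00)(-0.20) = 0.2300
  C_21 = −[(-0.45)(1.00) − (-0.40)(-0.20)] = 0.5300
  C_22 = (1.00)(1.00) − (-0.40)(-0.20) = 0.9200
  C_23 = −[(1.00)(-0.20) − (-0.45)(-0.20)] = 0.2900
  C_31 = (-0.45)(-0.40) − (-0.40)(1.00) = 0.5800
  C_32 = −[(1.00)(-0.40) − (-0.40)(-0.15)] = 0.4600
  C_33 = (1.00)(1.00) − (-0.45)(-0.15) = 0.9325
det(I−A) = Σ_j (I−A)_1j·C_1j = (1.00)(0.9200) + (-0.45)(0.2300) + (-0.40)(0.2300) = 0.7245
adj(I−A) = Cᵀ =
  [ 0.9200   0.5300   0.5800]
  [ 0.2300   0.9200   0.4600]
  [ 0.2300   0.2900   0.9325]
(I − A)⁻¹ = adj(I−A) / det(I−A) ≈
  [   1.2698     0.7315     0.8006]
  [   0.3175     1.2698     0.6349]
  [   0.3175     0.4003     1.2871]
x = (I − A)⁻¹ d = adj(I−A)·d / det(I−A), with det(I−A) = 0.7245:
  x_1 = (0.9200·55 + 0.5300·45 + 0.5800·155) / 0.7245 = 164.35 / 0.7245 ≈ 226.85
  x_2 = (0.2300·55 + 0.9200·45 + 0.4600·155) / 0.7245 = 125.35 / 0.7245 ≈ 173.02
  x_3 = (0.2300·55 + 0.2900·45 + 0.9325·155) / 0.7245 = 170.2375 / 0.7245 ≈ 234.97

x_1 = 226.85, x_2 = 173.02, x_3 = 234.97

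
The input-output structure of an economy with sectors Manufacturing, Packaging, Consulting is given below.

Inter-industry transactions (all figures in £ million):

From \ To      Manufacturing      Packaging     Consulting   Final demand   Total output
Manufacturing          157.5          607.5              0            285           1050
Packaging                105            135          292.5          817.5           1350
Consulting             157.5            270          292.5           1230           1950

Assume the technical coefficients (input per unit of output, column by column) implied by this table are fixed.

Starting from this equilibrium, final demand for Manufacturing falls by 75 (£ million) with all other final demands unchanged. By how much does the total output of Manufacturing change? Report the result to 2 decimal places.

Δx_1 = -95.64

Technical coefficients a_ij = z_ij / X_j:
  a_11 = 157.5/1050 = 0.15, a_21 = 105/1050 = 0.10, a_31 = 157.5/1050 = 0.15
  a_12 = 607.5/1350 = 0.45, a_22 = 135/1350 = 0.10, a_32 = 270/1350 = 0.20
  a_13 = 0/1950 = 0.00, a_23 = 292.5/1950 = 0.15, a_33 = 292.5/1950 = 0.15
I − A =
  [   0.85    -0.45     0.00]
  [  -0.10     0.90    -0.15]
  [  -0.15    -0.20     0.85]
Cofactors of I−A, C_ij = (−1)^(i+j)·(minor ij) (rows/columns in the sector order above):
  C_11 = (0.90)(0.85) − (-0.15)(-0.20) = 0.7350
  C_12 = −[(-0.10)(0.85) − (-0.15)(-0.15)] = 0.1075
  C_13 = (-0.10)(-0.20) − (0.90)(-0.15) = 0.1550
  C_21 = −[(-0.45)(0.85) − (0.00)(-0.20)] = 0.3825
  C_22 = (0.85)(0.85) − (0.00)(-0.15) = 0.7225
  C_23 = −[(0.85)(-0.20) − (-0.45)(-0.15)] = 0.2375
  C_31 = (-0.45)(-0.15) − (0.00)(0.90) = 0.0675
  C_32 = −[(0.85)(-0.15) − (0.00)(-0.10)] = 0.1275
  C_33 = (0.85)(0.90) − (-0.45)(-0.10) = 0.7200
det(I−A) = Σ_j (I−A)_1j·C_1j = (0.85)(0.7350) + (-0.45)(0.1075) + (0.00)(0.1550) = 0.576375
adj(I−A) = Cᵀ =
  [ 0.7350   0.3825   0.0675]
  [ 0.1075   0.7225   0.1275]
  [ 0.1550   0.2375   0.7200]
(I − A)⁻¹ = adj(I−A) / det(I−A) ≈
  [   1.2752     0.6636     0.1171]
  [   0.1865     1.2535     0.2212]
  [   0.2689     0.4121     1.2492]
Δx = (I − A)⁻¹ Δd with Δd having -75 in the Manufacturing component and 0 elsewhere.
So Δx_1 = L_11 · (-75), where L_11 = adj(I−A)_11 / det(I−A) = 0.7350 / 0.576375.
Δx_1 = 0.7350 × (-75) / 0.576375 = -55.125 / 0.576375 ≈ -95.64.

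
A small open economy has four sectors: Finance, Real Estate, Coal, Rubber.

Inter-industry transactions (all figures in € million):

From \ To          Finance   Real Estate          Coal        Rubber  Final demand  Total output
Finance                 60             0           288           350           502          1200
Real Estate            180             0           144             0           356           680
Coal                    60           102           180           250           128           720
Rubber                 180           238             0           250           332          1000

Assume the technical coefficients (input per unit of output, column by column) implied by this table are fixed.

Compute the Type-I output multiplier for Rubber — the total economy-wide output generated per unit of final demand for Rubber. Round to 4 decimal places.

m_4 = 3.4247

Technical coefficients a_ij = z_ij / X_j:
  a_11 = 60/1200 = 0.05, a_21 = 180/1200 = 0.15, a_31 = 60/1200 = 0.05, a_41 = 180/1200 = 0.15
  a_12 = 0/680 = 0.00, a_22 = 0/680 = 0.00, a_32 = 102/680 = 0.15, a_42 = 238/680 = 0.35
  a_13 = 288/720 = 0.40, a_23 = 144/720 = 0.20, a_33 = 180/720 = 0.25, a_43 = 0/720 = 0.00
  a_14 = 350/1000 = 0.35, a_24 = 0/1000 = 0.00, a_34 = 250/1000 = 0.25, a_44 = 250/1000 = 0.25
I − A =
  [   0.95     0.00    -0.40    -0.35]
  [  -0.15     1.00    -0.20     0.00]
  [  -0.05    -0.15     0.75    -0.25]
  [  -0.15    -0.35     0.00     0.75]
Compute the cofactors C_ij = (−1)^(i+j)·(3×3 minor ij) of I−A; the adjugate is their transpose:
adj(I−A) = Cᵀ =
  [ 0.522500   0.171875   0.324500   0.352000]
  [ 0.099375   0.465000   0.177000   0.105375]
  [ 0.105000   0.188250   0.641625   0.262875]
  [ 0.150875   0.251375   0.147500   0.655000]
det(I−A) = Σ_j (I−A)_1j·C_1j = (0.95)(0.522500) + (0.00)(0.099375) + (-0.40)(0.105000) + (-0.35)(0.150875) = 0.40156875
(I − A)⁻¹ = adj(I−A) / det(I−A) ≈
  [   1.30115     0.42801     0.80808     0.87656]
  [   0.24747     1.15796     0.44077     0.26241]
  [   0.26147     0.46879     1.59780     0.65462]
  [   0.37571     0.62598     0.36731     1.63110]
The output multiplier for sector j is the column-j sum of the Leontief inverse (I − A)⁻¹ = adj(I−A) / det(I−A).
Column 4 of adj(I−A): (0.352000, 0.105375, 0.262875, 0.655000); det(I−A) = 0.40156875.
m_4 = (0.352000 + 0.105375 + 0.262875 + 0.655000) / 0.40156875 = 1.37525 / 0.40156875 ≈ 3.4247.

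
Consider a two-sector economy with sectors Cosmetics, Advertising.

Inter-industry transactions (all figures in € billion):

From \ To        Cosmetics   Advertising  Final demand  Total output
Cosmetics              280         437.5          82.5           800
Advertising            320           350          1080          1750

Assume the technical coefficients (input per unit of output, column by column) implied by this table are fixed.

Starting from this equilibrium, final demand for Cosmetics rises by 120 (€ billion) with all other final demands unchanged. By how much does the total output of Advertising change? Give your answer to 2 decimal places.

Δx_A = 114.29

Technical coefficients a_ij = z_ij / X_j:
  a_CC = 280/800 = 0.35, a_AC = 320/800 = 0.40
  a_CA = 437.5/1750 = 0.25, a_AA = 350/1750 = 0.20
I − A =
  [   0.65    -0.25]
  [  -0.40     0.80]
det(I−A) = (0.65)(0.80) − (-0.25)(-0.40) = 0.4200
adj(I−A) = [[0.80, 0.25], [0.40, 0.65]]
(I − A)⁻¹ = adj(I−A) / det(I−A) ≈
  [   1.9048     0.5952]
  [   0.9524     1.5476]
Δx = (I − A)⁻¹ Δd with Δd having +120 in the Cosmetics component and 0 elsewhere.
So Δx_A = L_AC · (+120), where L_AC = adj(I−A)_AC / det(I−A) = 0.40 / 0.4200.
Δx_A = 0.40 × (+120) / 0.4200 = 48.00 / 0.4200 ≈ 114.29.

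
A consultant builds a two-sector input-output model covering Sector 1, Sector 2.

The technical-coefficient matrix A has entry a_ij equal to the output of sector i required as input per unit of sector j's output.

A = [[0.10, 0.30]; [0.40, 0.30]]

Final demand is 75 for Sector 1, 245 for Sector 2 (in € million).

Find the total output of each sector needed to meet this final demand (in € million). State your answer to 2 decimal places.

x_1 = 247.06, x_2 = 491.18

I − A =
  [   0.90    -0.30]
  [  -0.40     0.70]
det(I−A) = (0.90)(0.70) − (-0.30)(-0.40) = 0.5100
adj(I−A) = [[0.70, 0.30], [0.40, 0.90]]
(I − A)⁻¹ = adj(I−A) / det(I−A) ≈
  [   1.3725     0.5882]
  [   0.7843     1.7647]
x = (I − A)⁻¹ d = adj(I−A)·d / det(I−A), with det(I−A) = 0.5100:
  x_1 = (0.70·75 + 0.30·245) / 0.5100 = 126.00 / 0.5100 ≈ 247.06
  x_2 = (0.40·75 + 0.90·245) / 0.5100 = 250.50 / 0.5100 ≈ 491.18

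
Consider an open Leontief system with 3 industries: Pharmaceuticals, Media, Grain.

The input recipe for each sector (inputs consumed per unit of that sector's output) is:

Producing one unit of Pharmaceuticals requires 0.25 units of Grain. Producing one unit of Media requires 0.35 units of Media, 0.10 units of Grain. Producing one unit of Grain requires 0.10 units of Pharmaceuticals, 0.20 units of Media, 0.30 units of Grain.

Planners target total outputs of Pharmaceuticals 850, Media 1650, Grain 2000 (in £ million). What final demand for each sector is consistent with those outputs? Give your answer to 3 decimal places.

I − A =
  [   1.00     0.00    -0.10]
  [   0.00     0.65    -0.20]
  [  -0.25    -0.10     0.70]
d = (I − A) x:
  d_1 = (+1.00)·850 + (+0.00)·1650 + (-0.10)·2000 = 650.000
  d_2 = (+0.00)·850 + (+0.65)·1650 + (-0.20)·2000 = 672.500
  d_3 = (-0.25)·850 + (-0.10)·1650 + (+0.70)·2000 = 1022.500

d_1 = 650.000, d_2 = 672.500, d_3 = 1022.500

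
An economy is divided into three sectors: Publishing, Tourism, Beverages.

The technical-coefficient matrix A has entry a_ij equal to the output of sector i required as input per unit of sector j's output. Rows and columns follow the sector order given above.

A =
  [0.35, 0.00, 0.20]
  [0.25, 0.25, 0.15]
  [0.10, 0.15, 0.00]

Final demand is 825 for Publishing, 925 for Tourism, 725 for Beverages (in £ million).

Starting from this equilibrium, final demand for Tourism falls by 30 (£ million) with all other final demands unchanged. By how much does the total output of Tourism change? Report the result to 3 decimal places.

I − A =
  [   0.65     0.00    -0.20]
  [  -0.25     0.75    -0.15]
  [  -0.10    -0.15     1.00]
Cofactors of I−A, C_ij = (−1)^(i+j)·(minor ij) (rows/columns in the sector order above):
  C_11 = (0.75)(1.00) − (-0.15)(-0.15) = 0.7275
  C_12 = −[(-0.25)(1.00) − (-0.15)(-0.10)] = 0.2650
  C_13 = (-0.25)(-0.15) − (0.75)(-0.10) = 0.1125
  C_21 = −[(0.00)(1.00) − (-0.20)(-0.15)] = 0.0300
  C_22 = (0.65)(1.00) − (-0.20)(-0.10) = 0.6300
  C_23 = −[(0.65)(-0.15) − (0.00)(-0.10)] = 0.0975
  C_31 = (0.00)(-0.15) − (-0.20)(0.75) = 0.1500
  C_32 = −[(0.65)(-0.15) − (-0.20)(-0.25)] = 0.1475
  C_33 = (0.65)(0.75) − (0.00)(-0.25) = 0.4875
det(I−A) = Σ_j (I−A)_1j·C_1j = (0.65)(0.7275) + (0.00)(0.2650) + (-0.20)(0.1125) = 0.450375
adj(I−A) = Cᵀ =
  [ 0.7275   0.0300   0.1500]
  [ 0.2650   0.6300   0.1475]
  [ 0.1125   0.0975   0.4875]
(I − A)⁻¹ = adj(I−A) / det(I−A) ≈
  [   1.6153     0.0666     0.3331]
  [   0.5884     1.3988     0.3275]
  [   0.2498     0.2165     1.0824]
Δx = (I − A)⁻¹ Δd with Δd having -30 in the Tourism component and 0 elsewhere.
So Δx_T = L_TT · (-30), where L_TT = adj(I−A)_TT / det(I−A) = 0.6300 / 0.450375.
Δx_T = 0.6300 × (-30) / 0.450375 = -18.90 / 0.450375 ≈ -41.965.

Δx_T = -41.965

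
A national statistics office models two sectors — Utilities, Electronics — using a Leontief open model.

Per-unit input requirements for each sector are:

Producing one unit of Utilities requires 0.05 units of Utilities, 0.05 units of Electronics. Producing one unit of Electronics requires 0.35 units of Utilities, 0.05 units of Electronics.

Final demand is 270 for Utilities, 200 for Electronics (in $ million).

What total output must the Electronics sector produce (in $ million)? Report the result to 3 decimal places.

I − A =
  [   0.95    -0.35]
  [  -0.05     0.95]
det(I−A) = (0.95)(0.95) − (-0.35)(-0.05) = 0.8850
adj(I−A) = [[0.95, 0.35], [0.05, 0.95]]
(I − A)⁻¹ = adj(I−A) / det(I−A) ≈
  [   1.0734     0.3955]
  [   0.0565     1.0734]
x = (I − A)⁻¹ d = adj(I−A)·d / det(I−A), with det(I−A) = 0.8850:
  x_1 = (0.95·270 + 0.35·200) / 0.8850 = 326.50 / 0.8850 ≈ 368.927
  x_2 = (0.05·270 + 0.95·200) / 0.8850 = 203.50 / 0.8850 ≈ 229.944

x_2 = 229.944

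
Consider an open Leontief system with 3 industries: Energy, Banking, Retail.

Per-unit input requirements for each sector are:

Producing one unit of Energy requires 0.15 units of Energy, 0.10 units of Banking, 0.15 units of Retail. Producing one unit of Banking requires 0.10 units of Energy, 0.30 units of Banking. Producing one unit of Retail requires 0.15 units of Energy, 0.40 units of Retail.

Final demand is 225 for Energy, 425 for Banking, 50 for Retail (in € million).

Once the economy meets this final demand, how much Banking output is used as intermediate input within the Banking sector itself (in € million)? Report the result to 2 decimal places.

I − A =
  [   0.85    -0.10    -0.15]
  [  -0.10     0.70     0.00]
  [  -0.15     0.00     0.60]
Cofactors of I−A, C_ij = (−1)^(i+j)·(minor ij) (rows/columns in the sector order above):
  C_11 = (0.70)(0.60) − (0.00)(0.00) = 0.4200
  C_12 = −[(-0.10)(0.60) − (0.00)(-0.15)] = 0.0600
  C_13 = (-0.10)(0.00) − (0.70)(-0.15) = 0.1050
  C_21 = −[(-0.10)(0.60) − (-0.15)(0.00)] = 0.0600
  C_22 = (0.85)(0.60) − (-0.15)(-0.15) = 0.4875
  C_23 = −[(0.85)(0.00) − (-0.10)(-0.15)] = 0.0150
  C_31 = (-0.10)(0.00) − (-0.15)(0.70) = 0.1050
  C_32 = −[(0.85)(0.00) − (-0.15)(-0.10)] = 0.0150
  C_33 = (0.85)(0.70) − (-0.10)(-0.10) = 0.5850
det(I−A) = Σ_j (I−A)_1j·C_1j = (0.85)(0.4200) + (-0.10)(0.0600) + (-0.15)(0.1050) = 0.33525
adj(I−A) = Cᵀ =
  [ 0.4200   0.0600   0.1050]
  [ 0.0600   0.4875   0.0150]
  [ 0.1050   0.0150   0.5850]
(I − A)⁻¹ = adj(I−A) / det(I−A) ≈
  [   1.2528     0.1790     0.3132]
  [   0.1790     1.4541     0.0447]
  [   0.3132     0.0447     1.7450]
First solve x = (I − A)⁻¹ d = adj(I−A)·d / det(I−A); in particular x_B = (0.0600·225 + 0.4875·425 + 0.0150·50) / 0.33525 = 221.4375 / 0.33525 ≈ 660.5145.
Intermediate flow from B to B: z_BB = a_BB · x_B = 0.30 × 221.4375 / 0.33525 = 66.43125 / 0.33525 ≈ 198.15.

z_BB = 198.15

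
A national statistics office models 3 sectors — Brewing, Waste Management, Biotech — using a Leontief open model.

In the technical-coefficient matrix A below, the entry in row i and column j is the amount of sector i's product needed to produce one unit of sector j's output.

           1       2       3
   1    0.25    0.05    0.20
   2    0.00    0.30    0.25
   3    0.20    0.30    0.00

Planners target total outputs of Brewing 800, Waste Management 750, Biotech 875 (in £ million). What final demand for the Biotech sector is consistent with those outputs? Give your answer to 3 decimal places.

I − A =
  [   0.75    -0.05    -0.20]
  [   0.00     0.70    -0.25]
  [  -0.20    -0.30     1.00]
d = (I − A) x:
  d_1 = (+0.75)·800 + (-0.05)·750 + (-0.20)·875 = 387.500
  d_2 = (+0.00)·800 + (+0.70)·750 + (-0.25)·875 = 306.250
  d_3 = (-0.20)·800 + (-0.30)·750 + (+1.00)·875 = 490.000

d_3 = 490.000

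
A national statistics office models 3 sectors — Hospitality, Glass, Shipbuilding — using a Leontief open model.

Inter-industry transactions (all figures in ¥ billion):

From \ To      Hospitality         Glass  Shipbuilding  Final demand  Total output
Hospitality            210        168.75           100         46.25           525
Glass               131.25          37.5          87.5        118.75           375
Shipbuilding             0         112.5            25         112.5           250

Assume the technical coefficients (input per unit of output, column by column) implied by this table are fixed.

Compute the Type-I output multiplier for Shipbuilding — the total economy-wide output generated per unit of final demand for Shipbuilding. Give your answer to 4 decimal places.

m_3 = 4.3016

Technical coefficients a_ij = z_ij / X_j:
  a_11 = 210/525 = 0.40, a_21 = 131.25/525 = 0.25, a_31 = 0/525 = 0.00
  a_12 = 168.75/375 = 0.45, a_22 = 37.5/375 = 0.10, a_32 = 112.5/375 = 0.30
  a_13 = 100/250 = 0.40, a_23 = 87.5/250 = 0.35, a_33 = 25/250 = 0.10
I − A =
  [   0.60    -0.45    -0.40]
  [  -0.25     0.90    -0.35]
  [   0.00    -0.30     0.90]
Cofactors of I−A, C_ij = (−1)^(i+j)·(minor ij) (rows/columns in the sector order above):
  C_11 = (0.90)(0.90) − (-0.35)(-0.30) = 0.7050
  C_12 = −[(-0.25)(0.90) − (-0.35)(0.00)] = 0.2250
  C_13 = (-0.25)(-0.30) − (0.90)(0.00) = 0.0750
  C_21 = −[(-0.45)(0.90) − (-0.40)(-0.30)] = 0.5250
  C_22 = (0.60)(0.90) − (-0.40)(0.00) = 0.5400
  C_23 = −[(0.60)(-0.30) − (-0.45)(0.00)] = 0.1800
  C_31 = (-0.45)(-0.35) − (-0.40)(0.90) = 0.5175
  C_32 = −[(0.60)(-0.35) − (-0.40)(-0.25)] = 0.3100
  C_33 = (0.60)(0.90) − (-0.45)(-0.25) = 0.4275
det(I−A) = Σ_j (I−A)_1j·C_1j = (0.60)(0.7050) + (-0.45)(0.2250) + (-0.40)(0.0750) = 0.29175
adj(I−A) = Cᵀ =
  [ 0.7050   0.5250   0.5175]
  [ 0.2250   0.5400   0.3100]
  [ 0.0750   0.1800   0.4275]
(I − A)⁻¹ = adj(I−A) / det(I−A) ≈
  [   2.41645     1.79949     1.77378]
  [   0.77121     1.85090     1.06255]
  [   0.25707     0.61697     1.46530]
The output multiplier for sector j is the column-j sum of the Leontief inverse (I − A)⁻¹ = adj(I−A) / det(I−A).
Column 3 of adj(I−A): (0.5175, 0.3100, 0.4275); det(I−A) = 0.29175.
m_3 = (0.5175 + 0.3100 + 0.4275) / 0.29175 = 1.255 / 0.29175 ≈ 4.3016.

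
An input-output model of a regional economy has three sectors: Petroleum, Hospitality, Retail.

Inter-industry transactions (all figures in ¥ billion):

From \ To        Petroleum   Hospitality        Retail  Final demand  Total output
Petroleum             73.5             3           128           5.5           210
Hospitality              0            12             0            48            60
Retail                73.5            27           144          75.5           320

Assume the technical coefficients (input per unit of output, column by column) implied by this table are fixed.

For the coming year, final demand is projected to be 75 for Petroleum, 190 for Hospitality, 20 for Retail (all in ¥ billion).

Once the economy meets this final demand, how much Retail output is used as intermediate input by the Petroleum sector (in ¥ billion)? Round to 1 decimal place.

Technical coefficients a_ij = z_ij / X_j:
  a_PP = 73.5/210 = 0.35, a_HP = 0/210 = 0.00, a_RP = 73.5/210 = 0.35
  a_PH = 3/60 = 0.05, a_HH = 12/60 = 0.20, a_RH = 27/60 = 0.45
  a_PR = 128/320 = 0.40, a_HR = 0/320 = 0.00, a_RR = 144/320 = 0.45
I − A =
  [   0.65    -0.05    -0.40]
  [   0.00     0.80     0.00]
  [  -0.35    -0.45     0.55]
Cofactors of I−A, C_ij = (−1)^(i+j)·(minor ij) (rows/columns in the sector order above):
  C_11 = (0.80)(0.55) − (0.00)(-0.45) = 0.4400
  C_12 = −[(0.00)(0.55) − (0.00)(-0.35)] = 0.0000
  C_13 = (0.00)(-0.45) − (0.80)(-0.35) = 0.2800
  C_21 = −[(-0.05)(0.55) − (-0.40)(-0.45)] = 0.2075
  C_22 = (0.65)(0.55) − (-0.40)(-0.35) = 0.2175
  C_23 = −[(0.65)(-0.45) − (-0.05)(-0.35)] = 0.3100
  C_31 = (-0.05)(0.00) − (-0.40)(0.80) = 0.3200
  C_32 = −[(0.65)(0.00) − (-0.40)(0.00)] = 0.0000
  C_33 = (0.65)(0.80) − (-0.05)(0.00) = 0.5200
det(I−A) = Σ_j (I−A)_1j·C_1j = (0.65)(0.4400) + (-0.05)(0.0000) + (-0.40)(0.2800) = 0.1740
adj(I−A) = Cᵀ =
  [ 0.4400   0.2075   0.3200]
  [ 0.0000   0.2175   0.0000]
  [ 0.2800   0.3100   0.5200]
(I − A)⁻¹ = adj(I−A) / det(I−A) ≈
  [   2.5287     1.1925     1.8391]
  [   0.0000     1.2500     0.0000]
  [   1.6092     1.7816     2.9885]
First solve x = (I − A)⁻¹ d = adj(I−A)·d / det(I−A); in particular x_P = (0.4400·75 + 0.2075·190 + 0.3200·20) / 0.1740 = 78.825 / 0.1740 ≈ 453.017.
Intermediate flow from R to P: z_RP = a_RP · x_P = 0.35 × 78.825 / 0.1740 = 27.58875 / 0.1740 ≈ 158.6.

z_RP = 158.6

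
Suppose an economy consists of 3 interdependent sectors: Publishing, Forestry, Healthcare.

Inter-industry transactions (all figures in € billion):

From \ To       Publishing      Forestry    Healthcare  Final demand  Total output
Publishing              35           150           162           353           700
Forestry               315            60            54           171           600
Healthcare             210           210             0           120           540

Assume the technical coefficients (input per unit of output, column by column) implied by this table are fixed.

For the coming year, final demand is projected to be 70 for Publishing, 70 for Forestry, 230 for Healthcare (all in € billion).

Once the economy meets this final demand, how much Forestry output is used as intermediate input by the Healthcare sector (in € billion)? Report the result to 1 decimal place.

z_23 = 40.0

Technical coefficients a_ij = z_ij / X_j:
  a_11 = 35/700 = 0.05, a_21 = 315/700 = 0.45, a_31 = 210/700 = 0.30
  a_12 = 150/600 = 0.25, a_22 = 60/600 = 0.10, a_32 = 210/600 = 0.35
  a_13 = 162/540 = 0.30, a_23 = 54/540 = 0.10, a_33 = 0/540 = 0.00
I − A =
  [   0.95    -0.25    -0.30]
  [  -0.45     0.90    -0.10]
  [  -0.30    -0.35     1.00]
Cofactors of I−A, C_ij = (−1)^(i+j)·(minor ij) (rows/columns in the sector order above):
  C_11 = (0.90)(1.00) − (-0.10)(-0.35) = 0.8650
  C_12 = −[(-0.45)(1.00) − (-0.10)(-0.30)] = 0.4800
  C_13 = (-0.45)(-0.35) − (0.90)(-0.30) = 0.4275
  C_21 = −[(-0.25)(1.00) − (-0.30)(-0.35)] = 0.3550
  C_22 = (0.95)(1.00) − (-0.30)(-0.30) = 0.8600
  C_23 = −[(0.95)(-0.35) − (-0.25)(-0.30)] = 0.4075
  C_31 = (-0.25)(-0.10) − (-0.30)(0.90) = 0.2950
  C_32 = −[(0.95)(-0.10) − (-0.30)(-0.45)] = 0.2300
  C_33 = (0.95)(0.90) − (-0.25)(-0.45) = 0.7425
det(I−A) = Σ_j (I−A)_1j·C_1j = (0.95)(0.8650) + (-0.25)(0.4800) + (-0.30)(0.4275) = 0.5735
adj(I−A) = Cᵀ =
  [ 0.8650   0.3550   0.2950]
  [ 0.4800   0.8600   0.2300]
  [ 0.4275   0.4075   0.7425]
(I − A)⁻¹ = adj(I−A) / det(I−A) ≈
  [   1.5083     0.6190     0.5144]
  [   0.8370     1.4996     0.4010]
  [   0.7454     0.7105     1.2947]
First solve x = (I − A)⁻¹ d = adj(I−A)·d / det(I−A); in particular x_3 = (0.4275·70 + 0.4075·70 + 0.7425·230) / 0.5735 = 229.225 / 0.5735 ≈ 399.695.
Intermediate flow from 2 to 3: z_23 = a_23 · x_3 = 0.10 × 229.225 / 0.5735 = 22.9225 / 0.5735 ≈ 40.0.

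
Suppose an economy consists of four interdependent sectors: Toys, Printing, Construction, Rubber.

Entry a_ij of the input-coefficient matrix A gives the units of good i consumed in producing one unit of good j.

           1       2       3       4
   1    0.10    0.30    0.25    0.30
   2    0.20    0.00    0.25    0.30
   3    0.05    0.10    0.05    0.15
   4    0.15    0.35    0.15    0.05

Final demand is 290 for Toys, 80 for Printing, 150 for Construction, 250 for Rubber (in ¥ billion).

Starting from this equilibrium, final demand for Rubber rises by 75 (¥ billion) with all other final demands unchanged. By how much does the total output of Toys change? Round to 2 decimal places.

I − A =
  [   0.90    -0.30    -0.25    -0.30]
  [  -0.20     1.00    -0.25    -0.30]
  [  -0.05    -0.10     0.95    -0.15]
  [  -0.15    -0.35    -0.15     0.95]
Compute the cofactors C_ij = (−1)^(i+j)·(3×3 minor ij) of I−A; the adjugate is their transpose:
adj(I−A) = Cᵀ =
  [ 0.738875   0.405125   0.367250   0.419250]
  [ 0.238500   0.729500   0.310750   0.354750]
  [ 0.098750   0.154500   0.624000   0.178500]
  [ 0.220125   0.357125   0.271000   0.754250]
det(I−A) = Σ_j (I−A)_1j·C_1j = (0.90)(0.738875) + (-0.30)(0.238500) + (-0.25)(0.098750) + (-0.30)(0.220125) = 0.5027125
(I − A)⁻¹ = adj(I−A) / det(I−A) ≈
  [   1.4698     0.8059     0.7305     0.8340]
  [   0.4744     1.4511     0.6181     0.7057]
  [   0.1964     0.3073     1.2413     0.3551]
  [   0.4379     0.7104     0.5391     1.5004]
Δx = (I − A)⁻¹ Δd with Δd having +75 in the Rubber component and 0 elsewhere.
So Δx_1 = L_14 · (+75), where L_14 = adj(I−A)_14 / det(I−A) = 0.419250 / 0.5027125.
Δx_1 = 0.419250 × (+75) / 0.5027125 = 31.44375 / 0.5027125 ≈ 62.55.

Δx_1 = 62.55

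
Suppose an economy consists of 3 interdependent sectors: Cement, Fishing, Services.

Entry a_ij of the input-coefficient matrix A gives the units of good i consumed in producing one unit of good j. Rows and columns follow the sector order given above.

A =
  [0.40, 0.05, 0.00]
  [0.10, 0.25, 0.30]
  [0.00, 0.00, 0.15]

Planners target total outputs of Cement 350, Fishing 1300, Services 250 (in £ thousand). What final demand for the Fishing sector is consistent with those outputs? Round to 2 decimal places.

d_F = 865.00

I − A =
  [   0.60    -0.05     0.00]
  [  -0.10     0.75    -0.30]
  [   0.00     0.00     0.85]
d = (I − A) x:
  d_C = (+0.60)·350 + (-0.05)·1300 + (+0.00)·250 = 145.00
  d_F = (-0.10)·350 + (+0.75)·1300 + (-0.30)·250 = 865.00
  d_S = (+0.00)·350 + (+0.00)·1300 + (+0.85)·250 = 212.50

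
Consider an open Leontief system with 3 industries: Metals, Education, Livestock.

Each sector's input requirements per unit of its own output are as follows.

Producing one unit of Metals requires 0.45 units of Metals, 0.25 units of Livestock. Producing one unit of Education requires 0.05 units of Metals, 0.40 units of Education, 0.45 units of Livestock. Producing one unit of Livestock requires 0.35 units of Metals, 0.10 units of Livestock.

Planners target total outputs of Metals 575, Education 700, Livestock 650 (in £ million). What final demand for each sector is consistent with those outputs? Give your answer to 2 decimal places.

I − A =
  [   0.55    -0.05    -0.35]
  [   0.00     0.60     0.00]
  [  -0.25    -0.45     0.90]
d = (I − A) x:
  d_1 = (+0.55)·575 + (-0.05)·700 + (-0.35)·650 = 53.75
  d_2 = (+0.00)·575 + (+0.60)·700 + (+0.00)·650 = 420.00
  d_3 = (-0.25)·575 + (-0.45)·700 + (+0.90)·650 = 126.25

d_1 = 53.75, d_2 = 420.00, d_3 = 126.25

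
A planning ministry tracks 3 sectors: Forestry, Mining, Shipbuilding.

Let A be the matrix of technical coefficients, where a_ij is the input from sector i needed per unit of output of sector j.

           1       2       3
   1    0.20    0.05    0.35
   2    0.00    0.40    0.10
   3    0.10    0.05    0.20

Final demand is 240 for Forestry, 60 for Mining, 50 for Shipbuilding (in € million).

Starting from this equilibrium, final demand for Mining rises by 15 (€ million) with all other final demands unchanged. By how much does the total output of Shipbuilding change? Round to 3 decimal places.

Δx_3 = 1.883

I − A =
  [   0.80    -0.05    -0.35]
  [   0.00     0.60    -0.10]
  [  -0.10    -0.05     0.80]
Cofactors of I−A, C_ij = (−1)^(i+j)·(minor ij) (rows/columns in the sector order above):
  C_11 = (0.60)(0.80) − (-0.10)(-0.05) = 0.4750
  C_12 = −[(0.00)(0.80) − (-0.10)(-0.10)] = 0.0100
  C_13 = (0.00)(-0.05) − (0.60)(-0.10) = 0.0600
  C_21 = −[(-0.05)(0.80) − (-0.35)(-0.05)] = 0.0575
  C_22 = (0.80)(0.80) − (-0.35)(-0.10) = 0.6050
  C_23 = −[(0.80)(-0.05) − (-0.05)(-0.10)] = 0.0450
  C_31 = (-0.05)(-0.10) − (-0.35)(0.60) = 0.2150
  C_32 = −[(0.80)(-0.10) − (-0.35)(0.00)] = 0.0800
  C_33 = (0.80)(0.60) − (-0.05)(0.00) = 0.4800
det(I−A) = Σ_j (I−A)_1j·C_1j = (0.80)(0.4750) + (-0.05)(0.0100) + (-0.35)(0.0600) = 0.3585
adj(I−A) = Cᵀ =
  [ 0.4750   0.0575   0.2150]
  [ 0.0100   0.6050   0.0800]
  [ 0.0600   0.0450   0.4800]
(I − A)⁻¹ = adj(I−A) / det(I−A) ≈
  [   1.3250     0.1604     0.5997]
  [   0.0279     1.6876     0.2232]
  [   0.1674     0.1255     1.3389]
Δx = (I − A)⁻¹ Δd with Δd having +15 in the Mining component and 0 elsewhere.
So Δx_3 = L_32 · (+15), where L_32 = adj(I−A)_32 / det(I−A) = 0.0450 / 0.3585.
Δx_3 = 0.0450 × (+15) / 0.3585 = 0.675 / 0.3585 ≈ 1.883.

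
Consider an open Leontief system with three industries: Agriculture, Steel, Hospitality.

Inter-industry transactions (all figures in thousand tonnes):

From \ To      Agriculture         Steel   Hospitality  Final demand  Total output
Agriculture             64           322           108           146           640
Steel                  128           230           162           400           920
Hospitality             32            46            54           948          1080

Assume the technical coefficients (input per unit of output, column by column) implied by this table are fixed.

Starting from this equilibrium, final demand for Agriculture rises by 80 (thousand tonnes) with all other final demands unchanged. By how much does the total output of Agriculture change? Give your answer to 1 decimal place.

Technical coefficients a_ij = z_ij / X_j:
  a_AA = 64/640 = 0.10, a_SA = 128/640 = 0.20, a_HA = 32/640 = 0.05
  a_AS = 322/920 = 0.35, a_SS = 230/920 = 0.25, a_HS = 46/920 = 0.05
  a_AH = 108/1080 = 0.10, a_SH = 162/1080 = 0.15, a_HH = 54/1080 = 0.05
I − A =
  [   0.90    -0.35    -0.10]
  [  -0.20     0.75    -0.15]
  [  -0.05    -0.05     0.95]
Cofactors of I−A, C_ij = (−1)^(i+j)·(minor ij) (rows/columns in the sector order above):
  C_11 = (0.75)(0.95) − (-0.15)(-0.05) = 0.7050
  C_12 = −[(-0.20)(0.95) − (-0.15)(-0.05)] = 0.1975
  C_13 = (-0.20)(-0.05) − (0.75)(-0.05) = 0.0475
  C_21 = −[(-0.35)(0.95) − (-0.10)(-0.05)] = 0.3375
  C_22 = (0.90)(0.95) − (-0.10)(-0.05) = 0.8500
  C_23 = −[(0.90)(-0.05) − (-0.35)(-0.05)] = 0.0625
  C_31 = (-0.35)(-0.15) − (-0.10)(0.75) = 0.1275
  C_32 = −[(0.90)(-0.15) − (-0.10)(-0.20)] = 0.1550
  C_33 = (0.90)(0.75) − (-0.35)(-0.20) = 0.6050
det(I−A) = Σ_j (I−A)_1j·C_1j = (0.90)(0.7050) + (-0.35)(0.1975) + (-0.10)(0.0475) = 0.560625
adj(I−A) = Cᵀ =
  [ 0.7050   0.3375   0.1275]
  [ 0.1975   0.8500   0.1550]
  [ 0.0475   0.0625   0.6050]
(I − A)⁻¹ = adj(I−A) / det(I−A) ≈
  [   1.2575     0.6020     0.2274]
  [   0.3523     1.5162     0.2765]
  [   0.0847     0.1115     1.0792]
Δx = (I − A)⁻¹ Δd with Δd having +80 in the Agriculture component and 0 elsewhere.
So Δx_A = L_AA · (+80), where L_AA = adj(I−A)_AA / det(I−A) = 0.7050 / 0.560625.
Δx_A = 0.7050 × (+80) / 0.560625 = 56.40 / 0.560625 ≈ 100.6.

Δx_A = 100.6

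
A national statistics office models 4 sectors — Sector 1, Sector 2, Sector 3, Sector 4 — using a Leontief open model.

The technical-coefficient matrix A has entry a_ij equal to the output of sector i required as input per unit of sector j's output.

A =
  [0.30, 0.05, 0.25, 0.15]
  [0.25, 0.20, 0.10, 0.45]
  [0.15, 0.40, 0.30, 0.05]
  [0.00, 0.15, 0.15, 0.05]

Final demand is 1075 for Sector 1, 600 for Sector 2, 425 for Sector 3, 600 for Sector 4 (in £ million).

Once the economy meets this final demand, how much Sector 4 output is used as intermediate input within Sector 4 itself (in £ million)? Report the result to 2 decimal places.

z_44 = 80.76

I − A =
  [   0.70    -0.05    -0.25    -0.15]
  [  -0.25     0.80    -0.10    -0.45]
  [  -0.15    -0.40     0.70    -0.05]
  [   0.00    -0.15    -0.15     0.95]
Compute the cofactors C_ij = (−1)^(i+j)·(3×3 minor ij) of I−A; the adjugate is their transpose:
adj(I−A) = Cᵀ =
  [ 0.41300   0.15450   0.20150   0.14900]
  [ 0.18875   0.42125   0.17875   0.23875]
  [ 0.20075   0.28175   0.46725   0.18975]
  [ 0.06150   0.11100   0.10200   0.29950]
det(I−A) = Σ_j (I−A)_1j·C_1j = (0.70)(0.41300) + (-0.05)(0.18875) + (-0.25)(0.20075) + (-0.15)(0.06150) = 0.22025
(I − A)⁻¹ = adj(I−A) / det(I−A) ≈
  [   1.8751     0.7015     0.9149     0.6765]
  [   0.8570     1.9126     0.8116     1.0840]
  [   0.9115     1.2792     2.1215     0.8615]
  [   0.2792     0.5040     0.4631     1.3598]
First solve x = (I − A)⁻¹ d = adj(I−A)·d / det(I−A); in particular x_4 = (0.06150·1075 + 0.11100·600 + 0.10200·425 + 0.29950·600) / 0.22025 = 355.7625 / 0.22025 ≈ 1615.2667.
Intermediate flow from 4 to 4: z_44 = a_44 · x_4 = 0.05 × 355.7625 / 0.22025 = 17.788125 / 0.22025 ≈ 80.76.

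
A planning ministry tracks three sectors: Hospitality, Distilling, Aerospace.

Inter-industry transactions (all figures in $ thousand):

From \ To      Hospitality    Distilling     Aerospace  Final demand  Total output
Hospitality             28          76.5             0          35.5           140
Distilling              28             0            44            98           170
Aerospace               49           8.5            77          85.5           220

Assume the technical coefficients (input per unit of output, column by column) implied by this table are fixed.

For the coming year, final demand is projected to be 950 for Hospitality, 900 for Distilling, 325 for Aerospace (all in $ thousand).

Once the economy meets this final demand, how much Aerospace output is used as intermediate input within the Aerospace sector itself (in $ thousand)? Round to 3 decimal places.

Technical coefficients a_ij = z_ij / X_j:
  a_HH = 28/140 = 0.20, a_DH = 28/140 = 0.20, a_AH = 49/140 = 0.35
  a_HD = 76.5/170 = 0.45, a_DD = 0/170 = 0.00, a_AD = 8.5/170 = 0.05
  a_HA = 0/220 = 0.00, a_DA = 44/220 = 0.20, a_AA = 77/220 = 0.35
I − A =
  [   0.80    -0.45     0.00]
  [  -0.20     1.00    -0.20]
  [  -0.35    -0.05     0.65]
Cofactors of I−A, C_ij = (−1)^(i+j)·(minor ij) (rows/columns in the sector order above):
  C_11 = (1.00)(0.65) − (-0.20)(-0.05) = 0.6400
  C_12 = −[(-0.20)(0.65) − (-0.20)(-0.35)] = 0.2000
  C_13 = (-0.20)(-0.05) − (1.00)(-0.35) = 0.3600
  C_21 = −[(-0.45)(0.65) − (0.00)(-0.05)] = 0.2925
  C_22 = (0.80)(0.65) − (0.00)(-0.35) = 0.5200
  C_23 = −[(0.80)(-0.05) − (-0.45)(-0.35)] = 0.1975
  C_31 = (-0.45)(-0.20) − (0.00)(1.00) = 0.0900
  C_32 = −[(0.80)(-0.20) − (0.00)(-0.20)] = 0.1600
  C_33 = (0.80)(1.00) − (-0.45)(-0.20) = 0.7100
det(I−A) = Σ_j (I−A)_1j·C_1j = (0.80)(0.6400) + (-0.45)(0.2000) + (0.00)(0.3600) = 0.4220
adj(I−A) = Cᵀ =
  [ 0.6400   0.2925   0.0900]
  [ 0.2000   0.5200   0.1600]
  [ 0.3600   0.1975   0.7100]
(I − A)⁻¹ = adj(I−A) / det(I−A) ≈
  [   1.5166     0.6931     0.2133]
  [   0.4739     1.2322     0.3791]
  [   0.8531     0.4680     1.6825]
First solve x = (I − A)⁻¹ d = adj(I−A)·d / det(I−A); in particular x_A = (0.3600·950 + 0.1975·900 + 0.7100·325) / 0.4220 = 750.50 / 0.4220 ≈ 1778.43602.
Intermediate flow from A to A: z_AA = a_AA · x_A = 0.35 × 750.50 / 0.4220 = 262.675 / 0.4220 ≈ 622.453.

z_AA = 622.453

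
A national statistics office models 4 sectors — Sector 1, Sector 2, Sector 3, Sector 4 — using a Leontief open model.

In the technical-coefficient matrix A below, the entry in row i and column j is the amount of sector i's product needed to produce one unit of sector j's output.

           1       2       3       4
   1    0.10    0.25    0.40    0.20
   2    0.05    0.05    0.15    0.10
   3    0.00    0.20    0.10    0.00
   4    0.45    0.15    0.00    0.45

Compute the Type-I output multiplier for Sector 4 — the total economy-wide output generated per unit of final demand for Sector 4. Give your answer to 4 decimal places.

m_4 = 3.4597

I − A =
  [   0.90    -0.25    -0.40    -0.20]
  [  -0.05     0.95    -0.15    -0.10]
  [   0.00    -0.20     0.90     0.00]
  [  -0.45    -0.15     0.00     0.55]
Compute the cofactors C_ij = (−1)^(i+j)·(3×3 minor ij) of I−A; the adjugate is their transpose:
adj(I−A) = Cᵀ =
  [ 0.440250   0.194750   0.228125   0.195500]
  [ 0.065250   0.364500   0.089750   0.090000]
  [ 0.014500   0.081000   0.351625   0.020000]
  [ 0.378000   0.258750   0.211125   0.727250]
det(I−A) = Σ_j (I−A)_1j·C_1j = (0.90)(0.440250) + (-0.25)(0.065250) + (-0.40)(0.014500) + (-0.20)(0.378000) = 0.2985125
(I − A)⁻¹ = adj(I−A) / det(I−A) ≈
  [   1.47481     0.65240     0.76421     0.65491]
  [   0.21858     1.22105     0.30066     0.30149]
  [   0.04857     0.27135     1.17792     0.06700]
  [   1.26628     0.86680     0.70726     2.43625]
The output multiplier for sector j is the column-j sum of the Leontief inverse (I − A)⁻¹ = adj(I−A) / det(I−A).
Column 4 of adj(I−A): (0.195500, 0.090000, 0.020000, 0.727250); det(I−A) = 0.2985125.
m_4 = (0.195500 + 0.090000 + 0.020000 + 0.727250) / 0.2985125 = 1.03275 / 0.2985125 ≈ 3.4597.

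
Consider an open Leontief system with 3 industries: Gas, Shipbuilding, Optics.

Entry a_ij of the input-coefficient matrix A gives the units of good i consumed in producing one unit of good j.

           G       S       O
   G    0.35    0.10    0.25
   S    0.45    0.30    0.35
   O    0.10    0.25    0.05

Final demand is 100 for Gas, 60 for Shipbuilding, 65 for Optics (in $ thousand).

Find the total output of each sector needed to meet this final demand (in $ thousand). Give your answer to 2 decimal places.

x_G = 285.19, x_S = 366.49, x_O = 194.89

I − A =
  [   0.65    -0.10    -0.25]
  [  -0.45     0.70    -0.35]
  [  -0.10    -0.25     0.95]
Cofactors of I−A, C_ij = (−1)^(i+j)·(minor ij) (rows/columns in the sector order above):
  C_11 = (0.70)(0.95) − (-0.35)(-0.25) = 0.5775
  C_12 = −[(-0.45)(0.95) − (-0.35)(-0.10)] = 0.4625
  C_13 = (-0.45)(-0.25) − (0.70)(-0.10) = 0.1825
  C_21 = −[(-0.10)(0.95) − (-0.25)(-0.25)] = 0.1575
  C_22 = (0.65)(0.95) − (-0.25)(-0.10) = 0.5925
  C_23 = −[(0.65)(-0.25) − (-0.10)(-0.10)] = 0.1725
  C_31 = (-0.10)(-0.35) − (-0.25)(0.70) = 0.2100
  C_32 = −[(0.65)(-0.35) − (-0.25)(-0.45)] = 0.3400
  C_33 = (0.65)(0.70) − (-0.10)(-0.45) = 0.4100
det(I−A) = Σ_j (I−A)_1j·C_1j = (0.65)(0.5775) + (-0.10)(0.4625) + (-0.25)(0.1825) = 0.2835
adj(I−A) = Cᵀ =
  [ 0.5775   0.1575   0.2100]
  [ 0.4625   0.5925   0.3400]
  [ 0.1825   0.1725   0.4100]
(I − A)⁻¹ = adj(I−A) / det(I−A) ≈
  [   2.0370     0.5556     0.7407]
  [   1.6314     2.0899     1.1993]
  [   0.6437     0.6085     1.4462]
x = (I − A)⁻¹ d = adj(I−A)·d / det(I−A), with det(I−A) = 0.2835:
  x_G = (0.5775·100 + 0.1575·60 + 0.2100·65) / 0.2835 = 80.85 / 0.2835 ≈ 285.19
  x_S = (0.4625·100 + 0.5925·60 + 0.3400·65) / 0.2835 = 103.90 / 0.2835 ≈ 366.49
  x_O = (0.1825·100 + 0.1725·60 + 0.4100·65) / 0.2835 = 55.25 / 0.2835 ≈ 194.89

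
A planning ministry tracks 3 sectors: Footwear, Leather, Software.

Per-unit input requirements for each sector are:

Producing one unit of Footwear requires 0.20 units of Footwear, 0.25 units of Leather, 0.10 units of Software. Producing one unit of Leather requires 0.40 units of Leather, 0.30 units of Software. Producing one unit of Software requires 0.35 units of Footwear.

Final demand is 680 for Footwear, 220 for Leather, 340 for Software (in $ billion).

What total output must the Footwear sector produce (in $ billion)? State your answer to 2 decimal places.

x_F = 1161.18

I − A =
  [   0.80     0.00    -0.35]
  [  -0.25     0.60     0.00]
  [  -0.10    -0.30     1.00]
Cofactors of I−A, C_ij = (−1)^(i+j)·(minor ij) (rows/columns in the sector order above):
  C_11 = (0.60)(1.00) − (0.00)(-0.30) = 0.6000
  C_12 = −[(-0.25)(1.00) − (0.00)(-0.10)] = 0.2500
  C_13 = (-0.25)(-0.30) − (0.60)(-0.10) = 0.1350
  C_21 = −[(0.00)(1.00) − (-0.35)(-0.30)] = 0.1050
  C_22 = (0.80)(1.00) − (-0.35)(-0.10) = 0.7650
  C_23 = −[(0.80)(-0.30) − (0.00)(-0.10)] = 0.2400
  C_31 = (0.00)(0.00) − (-0.35)(0.60) = 0.2100
  C_32 = −[(0.80)(0.00) − (-0.35)(-0.25)] = 0.0875
  C_33 = (0.80)(0.60) − (0.00)(-0.25) = 0.4800
det(I−A) = Σ_j (I−A)_1j·C_1j = (0.80)(0.6000) + (0.00)(0.2500) + (-0.35)(0.1350) = 0.43275
adj(I−A) = Cᵀ =
  [ 0.6000   0.1050   0.2100]
  [ 0.2500   0.7650   0.0875]
  [ 0.1350   0.2400   0.4800]
(I − A)⁻¹ = adj(I−A) / det(I−A) ≈
  [   1.3865     0.2426     0.4853]
  [   0.5777     1.7678     0.2022]
  [   0.3120     0.5546     1.1092]
x = (I − A)⁻¹ d = adj(I−A)·d / det(I−A), with det(I−A) = 0.43275:
  x_F = (0.6000·680 + 0.1050·220 + 0.2100·340) / 0.43275 = 502.50 / 0.43275 ≈ 1161.18
  x_L = (0.2500·680 + 0.7650·220 + 0.0875·340) / 0.43275 = 368.05 / 0.43275 ≈ 850.49
  x_S = (0.1350·680 + 0.2400·220 + 0.4800·340) / 0.43275 = 307.80 / 0.43275 ≈ 711.27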